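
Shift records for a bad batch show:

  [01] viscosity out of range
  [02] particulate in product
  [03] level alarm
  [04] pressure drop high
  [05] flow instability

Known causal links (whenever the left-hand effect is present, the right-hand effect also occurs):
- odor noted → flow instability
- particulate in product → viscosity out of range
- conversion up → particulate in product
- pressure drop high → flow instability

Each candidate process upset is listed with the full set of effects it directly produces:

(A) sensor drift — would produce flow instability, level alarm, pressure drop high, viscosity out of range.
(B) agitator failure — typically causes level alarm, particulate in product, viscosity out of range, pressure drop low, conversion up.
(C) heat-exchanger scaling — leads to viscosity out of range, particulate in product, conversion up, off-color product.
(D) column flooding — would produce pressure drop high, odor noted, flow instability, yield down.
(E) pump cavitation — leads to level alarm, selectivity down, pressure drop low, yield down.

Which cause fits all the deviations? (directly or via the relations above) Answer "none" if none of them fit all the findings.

none

Checking each candidate against the observations:
(A) sensor drift — does not account for particulate in product
(B) agitator failure — fails on pressure drop high, flow instability (predicts pressure drop low, not pressure drop high)
(C) heat-exchanger scaling — does not account for level alarm, pressure drop high, flow instability
(D) column flooding — does not account for viscosity out of range, particulate in product, level alarm
(E) pump cavitation — viscosity out of range ✗; particulate in product ✗; level alarm ✓; pressure drop high ✗; flow instability ✗
No candidate is consistent with all observations.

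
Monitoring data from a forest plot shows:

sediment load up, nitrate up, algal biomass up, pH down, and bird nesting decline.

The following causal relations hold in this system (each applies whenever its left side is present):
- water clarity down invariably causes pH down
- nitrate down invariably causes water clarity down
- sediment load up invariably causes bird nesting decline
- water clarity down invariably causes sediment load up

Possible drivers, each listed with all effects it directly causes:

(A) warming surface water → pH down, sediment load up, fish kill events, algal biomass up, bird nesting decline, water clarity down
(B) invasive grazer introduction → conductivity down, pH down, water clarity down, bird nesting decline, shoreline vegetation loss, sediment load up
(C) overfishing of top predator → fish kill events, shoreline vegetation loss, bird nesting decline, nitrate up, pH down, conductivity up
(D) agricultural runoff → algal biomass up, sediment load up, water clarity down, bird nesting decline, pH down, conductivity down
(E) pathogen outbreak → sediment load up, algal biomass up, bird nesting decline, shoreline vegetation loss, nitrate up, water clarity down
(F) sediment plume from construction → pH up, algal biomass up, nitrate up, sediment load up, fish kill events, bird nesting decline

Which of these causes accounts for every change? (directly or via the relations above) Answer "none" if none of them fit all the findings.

Testing each hypothesis:
(A) warming surface water — sediment load up match; nitrate up miss; algal biomass up match; pH down match; bird nesting decline match
(B) invasive grazer introduction — sediment load up match; nitrate up miss; algal biomass up miss; pH down match; bird nesting decline match
(C) overfishing of top predator — does not account for sediment load up, algal biomass up
(D) agricultural runoff — does not account for nitrate up
(E) pathogen outbreak — accounts for every observation (pH down via water clarity down → pH down)
(F) sediment plume from construction — fails on pH down (predicts pH up, not pH down)
(E) alone accounts for all the evidence.

E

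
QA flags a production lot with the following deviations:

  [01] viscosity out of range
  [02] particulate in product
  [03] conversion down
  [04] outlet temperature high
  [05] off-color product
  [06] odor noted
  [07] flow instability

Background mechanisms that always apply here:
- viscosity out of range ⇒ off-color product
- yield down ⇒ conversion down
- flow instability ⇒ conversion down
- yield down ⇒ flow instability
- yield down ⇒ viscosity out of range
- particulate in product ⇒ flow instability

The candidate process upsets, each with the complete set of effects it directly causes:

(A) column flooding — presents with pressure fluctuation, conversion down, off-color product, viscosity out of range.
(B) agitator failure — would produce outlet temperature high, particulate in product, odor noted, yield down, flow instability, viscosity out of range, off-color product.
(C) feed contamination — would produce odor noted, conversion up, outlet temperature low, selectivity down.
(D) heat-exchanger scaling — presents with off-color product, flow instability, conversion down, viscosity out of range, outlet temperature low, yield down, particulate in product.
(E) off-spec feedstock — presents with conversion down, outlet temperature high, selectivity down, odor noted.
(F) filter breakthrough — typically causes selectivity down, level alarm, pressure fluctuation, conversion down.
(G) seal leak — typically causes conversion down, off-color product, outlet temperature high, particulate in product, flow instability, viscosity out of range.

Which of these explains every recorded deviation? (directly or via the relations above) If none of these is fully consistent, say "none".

Checking each candidate against the observations:
(A) column flooding — viscosity out of range +; particulate in product -; conversion down +; outlet temperature high -; off-color product +; odor noted -; flow instability -
(B) agitator failure — accounts for every observation (conversion down by yield down → conversion down)
(C) feed contamination — viscosity out of range -; particulate in product -; conversion down -; outlet temperature high -; off-color product -; odor noted +; flow instability -
(D) heat-exchanger scaling — fails on outlet temperature high, odor noted (predicts outlet temperature low, not outlet temperature high)
(E) off-spec feedstock — does not account for viscosity out of range, particulate in product, off-color product, flow instability
(F) filter breakthrough — does not account for viscosity out of range, particulate in product, outlet temperature high, off-color product, odor noted, flow instability
(G) seal leak — viscosity out of range +; particulate in product +; conversion down +; outlet temperature high +; off-color product +; odor noted -; flow instability +
(B) alone accounts for all the evidence.

B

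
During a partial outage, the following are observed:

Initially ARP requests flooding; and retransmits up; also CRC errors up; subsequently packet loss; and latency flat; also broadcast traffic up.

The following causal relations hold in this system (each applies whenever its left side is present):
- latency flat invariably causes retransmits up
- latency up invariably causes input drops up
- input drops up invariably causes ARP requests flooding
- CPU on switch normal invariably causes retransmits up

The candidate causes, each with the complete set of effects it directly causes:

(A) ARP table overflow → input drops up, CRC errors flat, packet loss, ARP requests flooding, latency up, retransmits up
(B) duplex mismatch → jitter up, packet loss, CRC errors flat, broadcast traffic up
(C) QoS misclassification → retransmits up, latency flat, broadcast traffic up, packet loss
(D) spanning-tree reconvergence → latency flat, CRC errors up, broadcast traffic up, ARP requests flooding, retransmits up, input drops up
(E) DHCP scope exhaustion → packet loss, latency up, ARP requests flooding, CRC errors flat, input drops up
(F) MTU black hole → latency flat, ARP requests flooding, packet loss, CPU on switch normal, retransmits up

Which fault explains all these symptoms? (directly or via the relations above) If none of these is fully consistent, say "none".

Checking each candidate against the observations:
(A) ARP table overflow — ARP requests flooding yes; retransmits up yes; CRC errors up NO; packet loss yes; latency flat NO; broadcast traffic up NO
(B) duplex mismatch — fails on ARP requests flooding, retransmits up, CRC errors up, latency flat (predicts CRC errors flat, not CRC errors up)
(C) QoS misclassification — ARP requests flooding NO; retransmits up yes; CRC errors up NO; packet loss yes; latency flat yes; broadcast traffic up yes
(D) spanning-tree reconvergence — does not account for packet loss
(E) DHCP scope exhaustion — fails on retransmits up, CRC errors up, latency flat, broadcast traffic up (predicts CRC errors flat, not CRC errors up; predicts latency up, not latency flat)
(F) MTU black hole — ARP requests flooding yes; retransmits up yes; CRC errors up NO; packet loss yes; latency flat yes; broadcast traffic up NO
No candidate is consistent with all observations.

none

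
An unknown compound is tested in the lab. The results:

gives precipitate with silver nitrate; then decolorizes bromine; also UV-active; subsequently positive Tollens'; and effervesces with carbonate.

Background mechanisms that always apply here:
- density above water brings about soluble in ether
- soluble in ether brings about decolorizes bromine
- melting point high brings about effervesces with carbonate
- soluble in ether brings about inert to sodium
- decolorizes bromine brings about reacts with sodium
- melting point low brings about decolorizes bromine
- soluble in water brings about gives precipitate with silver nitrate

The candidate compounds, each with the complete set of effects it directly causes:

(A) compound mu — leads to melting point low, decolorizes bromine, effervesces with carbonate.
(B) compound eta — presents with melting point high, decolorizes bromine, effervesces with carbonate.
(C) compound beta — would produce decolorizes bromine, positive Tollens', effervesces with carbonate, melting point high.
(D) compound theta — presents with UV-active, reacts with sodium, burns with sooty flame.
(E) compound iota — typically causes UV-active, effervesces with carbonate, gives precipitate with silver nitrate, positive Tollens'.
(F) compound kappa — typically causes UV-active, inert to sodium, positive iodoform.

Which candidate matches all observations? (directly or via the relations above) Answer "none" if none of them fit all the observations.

For each candidate, compare predicted effects to what was observed:
(A) compound mu — gives precipitate with silver nitrate miss; decolorizes bromine match; UV-active miss; positive Tollens' miss; effervesces with carbonate match
(B) compound eta — gives precipitate with silver nitrate miss; decolorizes bromine match; UV-active miss; positive Tollens' miss; effervesces with carbonate match
(C) compound beta — gives precipitate with silver nitrate miss; decolorizes bromine match; UV-active miss; positive Tollens' match; effervesces with carbonate match
(D) compound theta — does not account for gives precipitate with silver nitrate, decolorizes bromine, positive Tollens', effervesces with carbonate
(E) compound iota — gives precipitate with silver nitrate match; decolorizes bromine miss; UV-active match; positive Tollens' match; effervesces with carbonate match
(F) compound kappa — gives precipitate with silver nitrate miss; decolorizes bromine miss; UV-active match; positive Tollens' miss; effervesces with carbonate miss
None of the listed candidates fits everything.

none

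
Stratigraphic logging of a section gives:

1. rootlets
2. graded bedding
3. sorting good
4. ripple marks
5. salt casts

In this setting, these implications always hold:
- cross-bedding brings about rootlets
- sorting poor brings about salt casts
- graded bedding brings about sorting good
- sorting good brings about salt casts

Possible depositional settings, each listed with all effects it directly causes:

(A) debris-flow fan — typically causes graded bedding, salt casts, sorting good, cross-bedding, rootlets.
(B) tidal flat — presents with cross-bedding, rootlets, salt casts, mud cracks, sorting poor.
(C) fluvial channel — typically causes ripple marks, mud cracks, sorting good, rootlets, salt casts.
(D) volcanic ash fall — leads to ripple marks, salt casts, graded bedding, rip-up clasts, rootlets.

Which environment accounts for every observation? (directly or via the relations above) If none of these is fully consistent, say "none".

Per-candidate check:
(A) debris-flow fan — rootlets match; graded bedding match; sorting good match; ripple marks miss; salt casts match
(B) tidal flat — rootlets match; graded bedding miss; sorting good miss; ripple marks miss; salt casts match
(C) fluvial channel — does not account for graded bedding
(D) volcanic ash fall — rootlets match; graded bedding match; sorting good match (via graded bedding → sorting good); ripple marks match; salt casts match
(D) alone accounts for all the evidence.

D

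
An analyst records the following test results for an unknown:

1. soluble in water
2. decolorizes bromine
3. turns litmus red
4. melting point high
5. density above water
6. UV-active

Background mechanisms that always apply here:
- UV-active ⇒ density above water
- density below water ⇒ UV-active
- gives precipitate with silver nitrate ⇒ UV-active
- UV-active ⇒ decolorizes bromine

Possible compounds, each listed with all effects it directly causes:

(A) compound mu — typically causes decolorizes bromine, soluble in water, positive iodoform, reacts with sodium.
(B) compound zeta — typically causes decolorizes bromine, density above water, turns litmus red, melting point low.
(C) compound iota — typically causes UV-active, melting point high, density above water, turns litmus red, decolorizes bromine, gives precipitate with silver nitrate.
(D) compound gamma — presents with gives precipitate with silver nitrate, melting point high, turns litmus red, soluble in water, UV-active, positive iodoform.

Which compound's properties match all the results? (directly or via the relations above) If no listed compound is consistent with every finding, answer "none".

For each candidate, compare predicted effects to what was observed:
(A) compound mu — does not account for turns litmus red, melting point high, density above water, UV-active
(B) compound zeta — soluble in water NO; decolorizes bromine yes; turns litmus red yes; melting point high NO; density above water yes; UV-active NO
(C) compound iota — soluble in water NO; decolorizes bromine yes; turns litmus red yes; melting point high yes; density above water yes; UV-active yes
(D) compound gamma — soluble in water yes; decolorizes bromine yes (through UV-active → decolorizes bromine); turns litmus red yes; melting point high yes; density above water yes (through UV-active → density above water); UV-active yes
(D) alone accounts for all the evidence.

D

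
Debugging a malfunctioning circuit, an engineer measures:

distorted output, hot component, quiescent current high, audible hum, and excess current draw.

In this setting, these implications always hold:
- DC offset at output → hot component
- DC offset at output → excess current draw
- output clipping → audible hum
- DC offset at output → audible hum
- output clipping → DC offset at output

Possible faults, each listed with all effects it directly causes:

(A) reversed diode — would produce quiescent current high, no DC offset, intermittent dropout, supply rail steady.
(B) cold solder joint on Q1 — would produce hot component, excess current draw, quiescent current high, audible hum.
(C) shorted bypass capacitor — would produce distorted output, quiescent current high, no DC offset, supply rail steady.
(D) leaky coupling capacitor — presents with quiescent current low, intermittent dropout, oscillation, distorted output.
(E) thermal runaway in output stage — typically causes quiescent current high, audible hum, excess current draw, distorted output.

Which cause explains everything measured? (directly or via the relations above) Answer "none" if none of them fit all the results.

Testing each hypothesis:
(A) reversed diode — distorted output NO; hot component NO; quiescent current high yes; audible hum NO; excess current draw NO
(B) cold solder joint on Q1 — does not account for distorted output
(C) shorted bypass capacitor — does not account for hot component, audible hum, excess current draw
(D) leaky coupling capacitor — fails on hot component, quiescent current high, audible hum, excess current draw (predicts quiescent current low, not quiescent current high)
(E) thermal runaway in output stage — distorted output yes; hot component NO; quiescent current high yes; audible hum yes; excess current draw yes
None of the listed candidates fits everything.

none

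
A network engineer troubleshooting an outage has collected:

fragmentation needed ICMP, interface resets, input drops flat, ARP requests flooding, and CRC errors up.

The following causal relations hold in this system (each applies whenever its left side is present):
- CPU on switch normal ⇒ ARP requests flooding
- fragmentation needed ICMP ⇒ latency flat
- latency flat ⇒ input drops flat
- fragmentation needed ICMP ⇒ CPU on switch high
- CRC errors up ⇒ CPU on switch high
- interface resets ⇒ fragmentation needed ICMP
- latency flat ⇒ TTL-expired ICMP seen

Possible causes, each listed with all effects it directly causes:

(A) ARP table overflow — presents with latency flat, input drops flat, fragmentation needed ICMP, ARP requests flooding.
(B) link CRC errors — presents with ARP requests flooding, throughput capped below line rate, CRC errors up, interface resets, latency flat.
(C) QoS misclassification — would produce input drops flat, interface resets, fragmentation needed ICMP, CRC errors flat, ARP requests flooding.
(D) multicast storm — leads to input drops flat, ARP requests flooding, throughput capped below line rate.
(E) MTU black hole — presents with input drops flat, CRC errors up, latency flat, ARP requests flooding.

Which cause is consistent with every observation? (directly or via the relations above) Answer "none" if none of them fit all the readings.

Checking each candidate against the observations:
(A) ARP table overflow — fragmentation needed ICMP yes; interface resets NO; input drops flat yes; ARP requests flooding yes; CRC errors up NO
(B) link CRC errors — fragmentation needed ICMP yes (via interface resets → fragmentation needed ICMP); interface resets yes; input drops flat yes (via latency flat → input drops flat); ARP requests flooding yes; CRC errors up yes
(C) QoS misclassification — fails on CRC errors up (predicts CRC errors flat, not CRC errors up)
(D) multicast storm — fragmentation needed ICMP NO; interface resets NO; input drops flat yes; ARP requests flooding yes; CRC errors up NO
(E) MTU black hole — fragmentation needed ICMP NO; interface resets NO; input drops flat yes; ARP requests flooding yes; CRC errors up yes
(B) is the only candidate with no mismatches.

B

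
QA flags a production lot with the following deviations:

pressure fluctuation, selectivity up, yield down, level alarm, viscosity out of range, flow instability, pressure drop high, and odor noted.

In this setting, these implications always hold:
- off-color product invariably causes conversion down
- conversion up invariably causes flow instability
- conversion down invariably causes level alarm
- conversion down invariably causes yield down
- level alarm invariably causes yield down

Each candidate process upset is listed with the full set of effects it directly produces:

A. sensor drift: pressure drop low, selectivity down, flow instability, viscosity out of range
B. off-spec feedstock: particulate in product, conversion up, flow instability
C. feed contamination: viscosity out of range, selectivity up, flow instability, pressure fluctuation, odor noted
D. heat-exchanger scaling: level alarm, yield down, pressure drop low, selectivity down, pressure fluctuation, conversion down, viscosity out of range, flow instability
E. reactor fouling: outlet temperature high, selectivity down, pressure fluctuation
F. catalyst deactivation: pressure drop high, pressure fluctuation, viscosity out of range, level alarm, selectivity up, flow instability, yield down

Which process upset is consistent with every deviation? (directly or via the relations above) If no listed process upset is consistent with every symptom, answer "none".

none

Checking each candidate against the observations:
(A) sensor drift — fails on pressure fluctuation, selectivity up, yield down, level alarm, pressure drop high, odor noted (predicts selectivity down, not selectivity up; predicts pressure drop low, not pressure drop high)
(B) off-spec feedstock — pressure fluctuation miss; selectivity up miss; yield down miss; level alarm miss; viscosity out of range miss; flow instability match; pressure drop high miss; odor noted miss
(C) feed contamination — pressure fluctuation match; selectivity up match; yield down miss; level alarm miss; viscosity out of range match; flow instability match; pressure drop high miss; odor noted match
(D) heat-exchanger scaling — fails on selectivity up, pressure drop high, odor noted (predicts selectivity down, not selectivity up; predicts pressure drop low, not pressure drop high)
(E) reactor fouling — pressure fluctuation match; selectivity up miss; yield down miss; level alarm miss; viscosity out of range miss; flow instability miss; pressure drop high miss; odor noted miss
(F) catalyst deactivation — pressure fluctuation match; selectivity up match; yield down match; level alarm match; viscosity out of range match; flow instability match; pressure drop high match; odor noted miss
Every candidate fails on at least one observation.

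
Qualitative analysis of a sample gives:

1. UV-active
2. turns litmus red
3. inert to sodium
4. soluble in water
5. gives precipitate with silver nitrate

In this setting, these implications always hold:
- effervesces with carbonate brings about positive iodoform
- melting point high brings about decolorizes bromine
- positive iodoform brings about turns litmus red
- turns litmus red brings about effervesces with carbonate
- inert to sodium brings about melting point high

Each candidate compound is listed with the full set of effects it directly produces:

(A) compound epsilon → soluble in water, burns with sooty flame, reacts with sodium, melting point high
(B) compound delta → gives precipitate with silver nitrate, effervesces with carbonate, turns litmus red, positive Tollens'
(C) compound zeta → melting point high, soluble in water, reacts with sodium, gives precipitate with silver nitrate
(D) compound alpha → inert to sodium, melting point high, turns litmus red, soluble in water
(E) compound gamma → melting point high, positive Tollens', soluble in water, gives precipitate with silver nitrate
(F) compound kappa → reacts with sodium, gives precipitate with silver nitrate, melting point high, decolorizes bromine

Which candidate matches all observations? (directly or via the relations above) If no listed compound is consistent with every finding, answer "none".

none

For each candidate, compare predicted effects to what was observed:
(A) compound epsilon — UV-active -; turns litmus red -; inert to sodium -; soluble in water +; gives precipitate with silver nitrate -
(B) compound delta — UV-active -; turns litmus red +; inert to sodium -; soluble in water -; gives precipitate with silver nitrate +
(C) compound zeta — fails on UV-active, turns litmus red, inert to sodium (predicts reacts with sodium, not inert to sodium)
(D) compound alpha — does not account for UV-active, gives precipitate with silver nitrate
(E) compound gamma — UV-active -; turns litmus red -; inert to sodium -; soluble in water +; gives precipitate with silver nitrate +
(F) compound kappa — fails on UV-active, turns litmus red, inert to sodium, soluble in water (predicts reacts with sodium, not inert to sodium)
Every candidate fails on at least one observation.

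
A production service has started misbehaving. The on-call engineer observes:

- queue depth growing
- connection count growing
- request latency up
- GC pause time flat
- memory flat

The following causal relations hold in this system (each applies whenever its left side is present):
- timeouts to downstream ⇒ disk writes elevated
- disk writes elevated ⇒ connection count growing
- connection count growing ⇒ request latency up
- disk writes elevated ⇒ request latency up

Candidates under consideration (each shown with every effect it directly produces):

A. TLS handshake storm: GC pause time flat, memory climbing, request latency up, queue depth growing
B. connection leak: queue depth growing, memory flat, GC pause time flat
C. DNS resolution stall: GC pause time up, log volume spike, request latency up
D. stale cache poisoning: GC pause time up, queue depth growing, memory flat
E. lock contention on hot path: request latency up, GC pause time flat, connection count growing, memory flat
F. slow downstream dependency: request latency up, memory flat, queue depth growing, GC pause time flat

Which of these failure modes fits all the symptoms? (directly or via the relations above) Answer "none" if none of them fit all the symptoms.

For each candidate, compare predicted effects to what was observed:
(A) TLS handshake storm — fails on connection count growing, memory flat (predicts memory climbing, not memory flat)
(B) connection leak — does not account for connection count growing, request latency up
(C) DNS resolution stall — queue depth growing miss; connection count growing miss; request latency up match; GC pause time flat miss; memory flat miss
(D) stale cache poisoning — fails on connection count growing, request latency up, GC pause time flat (predicts GC pause time up, not GC pause time flat)
(E) lock contention on hot path — queue depth growing miss; connection count growing match; request latency up match; GC pause time flat match; memory flat match
(F) slow downstream dependency — does not account for connection count growing
None of the listed candidates fits everything.

none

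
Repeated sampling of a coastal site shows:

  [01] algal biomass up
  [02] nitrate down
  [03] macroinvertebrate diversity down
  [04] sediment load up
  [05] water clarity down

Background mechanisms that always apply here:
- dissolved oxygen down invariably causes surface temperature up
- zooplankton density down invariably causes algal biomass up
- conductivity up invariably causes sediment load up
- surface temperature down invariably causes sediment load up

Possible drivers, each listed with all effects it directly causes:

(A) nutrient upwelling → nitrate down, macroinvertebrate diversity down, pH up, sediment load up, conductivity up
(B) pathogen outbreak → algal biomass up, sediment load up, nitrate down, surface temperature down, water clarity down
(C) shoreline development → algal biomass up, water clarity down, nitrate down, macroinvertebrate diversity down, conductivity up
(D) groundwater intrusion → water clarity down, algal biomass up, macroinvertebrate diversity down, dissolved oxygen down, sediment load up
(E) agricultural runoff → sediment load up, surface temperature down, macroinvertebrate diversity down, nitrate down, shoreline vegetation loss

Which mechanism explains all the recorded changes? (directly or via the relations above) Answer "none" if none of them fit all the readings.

C

Checking each candidate against the observations:
(A) nutrient upwelling — algal biomass up NO; nitrate down yes; macroinvertebrate diversity down yes; sediment load up yes; water clarity down NO
(B) pathogen outbreak — algal biomass up yes; nitrate down yes; macroinvertebrate diversity down NO; sediment load up yes; water clarity down yes
(C) shoreline development — algal biomass up yes; nitrate down yes; macroinvertebrate diversity down yes; sediment load up yes (through conductivity up → sediment load up); water clarity down yes
(D) groundwater intrusion — algal biomass up yes; nitrate down NO; macroinvertebrate diversity down yes; sediment load up yes; water clarity down yes
(E) agricultural runoff — algal biomass up NO; nitrate down yes; macroinvertebrate diversity down yes; sediment load up yes; water clarity down NO
Only (C) is consistent with every observation.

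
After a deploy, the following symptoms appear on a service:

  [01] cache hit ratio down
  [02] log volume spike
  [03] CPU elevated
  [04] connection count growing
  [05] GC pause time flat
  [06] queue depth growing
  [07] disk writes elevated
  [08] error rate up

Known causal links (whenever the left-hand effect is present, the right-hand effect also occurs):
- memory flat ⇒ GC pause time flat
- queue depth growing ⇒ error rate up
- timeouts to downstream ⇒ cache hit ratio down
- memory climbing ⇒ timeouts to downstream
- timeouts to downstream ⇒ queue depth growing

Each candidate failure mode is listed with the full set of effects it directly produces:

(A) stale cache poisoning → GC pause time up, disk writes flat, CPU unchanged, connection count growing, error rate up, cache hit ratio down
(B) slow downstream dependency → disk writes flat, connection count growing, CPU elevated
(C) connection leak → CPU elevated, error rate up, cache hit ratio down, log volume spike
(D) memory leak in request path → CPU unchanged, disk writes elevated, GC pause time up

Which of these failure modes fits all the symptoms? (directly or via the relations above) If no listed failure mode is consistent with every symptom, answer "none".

Testing each hypothesis:
(A) stale cache poisoning — cache hit ratio down ✓; log volume spike ✗; CPU elevated ✗; connection count growing ✓; GC pause time flat ✗; queue depth growing ✗; disk writes elevated ✗; error rate up ✓
(B) slow downstream dependency — cache hit ratio down ✗; log volume spike ✗; CPU elevated ✓; connection count growing ✓; GC pause time flat ✗; queue depth growing ✗; disk writes elevated ✗; error rate up ✗
(C) connection leak — cache hit ratio down ✓; log volume spike ✓; CPU elevated ✓; connection count growing ✗; GC pause time flat ✗; queue depth growing ✗; disk writes elevated ✗; error rate up ✓
(D) memory leak in request path — fails on cache hit ratio down, log volume spike, CPU elevated, connection count growing, GC pause time flat, queue depth growing, error rate up (predicts CPU unchanged, not CPU elevated; predicts GC pause time up, not GC pause time flat)
No candidate is consistent with all observations.

none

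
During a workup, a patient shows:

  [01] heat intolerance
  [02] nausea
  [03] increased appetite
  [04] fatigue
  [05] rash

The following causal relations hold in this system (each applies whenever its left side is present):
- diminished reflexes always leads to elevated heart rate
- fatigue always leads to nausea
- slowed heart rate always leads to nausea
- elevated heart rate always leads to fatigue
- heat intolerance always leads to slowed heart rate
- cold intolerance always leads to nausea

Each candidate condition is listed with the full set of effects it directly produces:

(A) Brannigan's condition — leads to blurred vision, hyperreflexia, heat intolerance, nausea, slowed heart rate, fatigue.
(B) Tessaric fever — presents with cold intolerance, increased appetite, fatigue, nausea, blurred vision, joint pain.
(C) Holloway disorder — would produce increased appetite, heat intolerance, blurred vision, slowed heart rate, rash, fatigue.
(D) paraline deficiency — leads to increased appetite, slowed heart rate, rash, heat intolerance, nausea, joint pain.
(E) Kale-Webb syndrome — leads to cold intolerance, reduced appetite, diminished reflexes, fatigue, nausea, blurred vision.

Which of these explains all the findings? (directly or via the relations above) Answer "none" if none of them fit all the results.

C

Per-candidate check:
(A) Brannigan's condition — heat intolerance ✓; nausea ✓; increased appetite ✗; fatigue ✓; rash ✗
(B) Tessaric fever — fails on heat intolerance, rash (predicts cold intolerance, not heat intolerance)
(C) Holloway disorder — heat intolerance ✓; nausea ✓ (through fatigue → nausea); increased appetite ✓; fatigue ✓; rash ✓
(D) paraline deficiency — heat intolerance ✓; nausea ✓; increased appetite ✓; fatigue ✗; rash ✓
(E) Kale-Webb syndrome — heat intolerance ✗; nausea ✓; increased appetite ✗; fatigue ✓; rash ✗
(C) alone accounts for all the evidence.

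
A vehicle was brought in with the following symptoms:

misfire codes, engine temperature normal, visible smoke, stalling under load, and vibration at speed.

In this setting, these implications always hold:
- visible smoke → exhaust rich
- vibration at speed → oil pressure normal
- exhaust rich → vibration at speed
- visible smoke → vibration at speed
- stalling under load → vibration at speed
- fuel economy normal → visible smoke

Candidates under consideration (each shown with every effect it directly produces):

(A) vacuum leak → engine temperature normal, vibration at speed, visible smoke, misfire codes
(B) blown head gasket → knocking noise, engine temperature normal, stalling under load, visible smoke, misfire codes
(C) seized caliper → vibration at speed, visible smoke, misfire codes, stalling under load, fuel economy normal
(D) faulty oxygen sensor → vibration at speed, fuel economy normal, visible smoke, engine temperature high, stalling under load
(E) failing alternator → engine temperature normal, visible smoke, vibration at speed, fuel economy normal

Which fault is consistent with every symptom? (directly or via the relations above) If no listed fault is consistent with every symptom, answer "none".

B

Testing each hypothesis:
(A) vacuum leak — misfire codes +; engine temperature normal +; visible smoke +; stalling under load -; vibration at speed +
(B) blown head gasket — misfire codes +; engine temperature normal +; visible smoke +; stalling under load +; vibration at speed + (by stalling under load → vibration at speed)
(C) seized caliper — does not account for engine temperature normal
(D) faulty oxygen sensor — misfire codes -; engine temperature normal -; visible smoke +; stalling under load +; vibration at speed +
(E) failing alternator — misfire codes -; engine temperature normal +; visible smoke +; stalling under load -; vibration at speed +
(B) alone accounts for all the evidence.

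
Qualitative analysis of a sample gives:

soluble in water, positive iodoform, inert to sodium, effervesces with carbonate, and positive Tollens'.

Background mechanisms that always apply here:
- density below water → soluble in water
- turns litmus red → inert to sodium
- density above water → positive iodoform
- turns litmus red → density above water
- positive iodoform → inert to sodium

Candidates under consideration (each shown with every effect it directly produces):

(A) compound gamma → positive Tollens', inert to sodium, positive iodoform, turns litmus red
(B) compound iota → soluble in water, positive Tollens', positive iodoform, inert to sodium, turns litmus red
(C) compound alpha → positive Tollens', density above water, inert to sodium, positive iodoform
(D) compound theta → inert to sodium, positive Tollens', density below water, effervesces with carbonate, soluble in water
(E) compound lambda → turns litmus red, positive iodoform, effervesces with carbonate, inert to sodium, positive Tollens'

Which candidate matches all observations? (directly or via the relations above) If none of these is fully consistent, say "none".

Per-candidate check:
(A) compound gamma — does not account for soluble in water, effervesces with carbonate
(B) compound iota — soluble in water ✓; positive iodoform ✓; inert to sodium ✓; effervesces with carbonate ✗; positive Tollens' ✓
(C) compound alpha — soluble in water ✗; positive iodoform ✓; inert to sodium ✓; effervesces with carbonate ✗; positive Tollens' ✓
(D) compound theta — soluble in water ✓; positive iodoform ✗; inert to sodium ✓; effervesces with carbonate ✓; positive Tollens' ✓
(E) compound lambda — does not account for soluble in water
None of the listed candidates fits everything.

none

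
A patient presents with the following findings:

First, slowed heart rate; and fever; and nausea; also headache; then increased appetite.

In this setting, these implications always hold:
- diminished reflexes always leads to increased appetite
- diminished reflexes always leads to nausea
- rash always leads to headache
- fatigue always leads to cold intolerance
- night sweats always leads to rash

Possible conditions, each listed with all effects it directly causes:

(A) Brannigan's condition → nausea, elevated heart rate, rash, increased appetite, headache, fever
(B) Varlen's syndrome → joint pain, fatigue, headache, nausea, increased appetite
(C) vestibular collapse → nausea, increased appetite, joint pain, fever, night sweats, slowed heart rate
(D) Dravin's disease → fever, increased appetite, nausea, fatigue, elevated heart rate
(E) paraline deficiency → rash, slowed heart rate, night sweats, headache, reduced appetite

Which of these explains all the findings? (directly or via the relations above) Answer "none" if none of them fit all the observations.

C

Checking each candidate against the observations:
(A) Brannigan's condition — slowed heart rate ✗; fever ✓; nausea ✓; headache ✓; increased appetite ✓
(B) Varlen's syndrome — does not account for slowed heart rate, fever
(C) vestibular collapse — accounts for every observation (headache through night sweats → rash → headache)
(D) Dravin's disease — fails on slowed heart rate, headache (predicts elevated heart rate, not slowed heart rate)
(E) paraline deficiency — fails on fever, nausea, increased appetite (predicts reduced appetite, not increased appetite)
(C) is the only candidate with no mismatches.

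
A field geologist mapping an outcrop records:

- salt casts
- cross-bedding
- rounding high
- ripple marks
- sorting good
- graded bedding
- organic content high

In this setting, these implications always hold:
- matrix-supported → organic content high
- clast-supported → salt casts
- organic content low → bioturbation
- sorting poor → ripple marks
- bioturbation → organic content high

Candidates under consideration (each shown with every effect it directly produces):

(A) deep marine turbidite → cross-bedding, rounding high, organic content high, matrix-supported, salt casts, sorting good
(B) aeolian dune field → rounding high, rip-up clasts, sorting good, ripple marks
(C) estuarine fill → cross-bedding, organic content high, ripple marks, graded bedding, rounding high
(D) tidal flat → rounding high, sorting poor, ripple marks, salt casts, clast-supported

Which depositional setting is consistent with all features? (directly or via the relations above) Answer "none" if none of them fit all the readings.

For each candidate, compare predicted effects to what was observed:
(A) deep marine turbidite — does not account for ripple marks, graded bedding
(B) aeolian dune field — salt casts NO; cross-bedding NO; rounding high yes; ripple marks yes; sorting good yes; graded bedding NO; organic content high NO
(C) estuarine fill — salt casts NO; cross-bedding yes; rounding high yes; ripple marks yes; sorting good NO; graded bedding yes; organic content high yes
(D) tidal flat — fails on cross-bedding, sorting good, graded bedding, organic content high (predicts sorting poor, not sorting good)
Every candidate fails on at least one observation.

none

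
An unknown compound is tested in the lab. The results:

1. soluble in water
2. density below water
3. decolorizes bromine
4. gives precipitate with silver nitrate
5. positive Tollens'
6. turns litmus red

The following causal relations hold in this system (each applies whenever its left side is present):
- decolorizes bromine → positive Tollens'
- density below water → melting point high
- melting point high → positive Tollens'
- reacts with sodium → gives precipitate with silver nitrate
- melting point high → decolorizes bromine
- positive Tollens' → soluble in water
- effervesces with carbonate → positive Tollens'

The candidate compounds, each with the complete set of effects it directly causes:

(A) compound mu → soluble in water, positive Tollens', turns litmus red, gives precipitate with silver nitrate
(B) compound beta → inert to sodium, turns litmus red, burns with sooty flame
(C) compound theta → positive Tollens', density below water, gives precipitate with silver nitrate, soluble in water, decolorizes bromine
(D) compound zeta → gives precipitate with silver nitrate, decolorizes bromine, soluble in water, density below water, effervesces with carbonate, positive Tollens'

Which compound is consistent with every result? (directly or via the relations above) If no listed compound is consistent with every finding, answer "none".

none

Checking each candidate against the observations:
(A) compound mu — does not account for density below water, decolorizes bromine
(B) compound beta — does not account for soluble in water, density below water, decolorizes bromine, gives precipitate with silver nitrate, positive Tollens'
(C) compound theta — does not account for turns litmus red
(D) compound zeta — soluble in water yes; density below water yes; decolorizes bromine yes; gives precipitate with silver nitrate yes; positive Tollens' yes; turns litmus red NO
None of the listed candidates fits everything.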